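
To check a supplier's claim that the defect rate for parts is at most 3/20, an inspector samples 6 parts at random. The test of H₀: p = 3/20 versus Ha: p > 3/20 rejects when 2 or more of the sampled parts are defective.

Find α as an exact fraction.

The significance level is the probability, assuming p = 3/20, of seeing 2 or more defectives in 6 draws.
α = 1 − P(K ≤ 1) = 1 − 9938999/12800000 = 2861001/12800000.

2861001/12800000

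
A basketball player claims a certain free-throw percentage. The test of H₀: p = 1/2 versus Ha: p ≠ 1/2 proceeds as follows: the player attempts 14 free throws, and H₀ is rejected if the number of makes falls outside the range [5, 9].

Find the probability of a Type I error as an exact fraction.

The significance level is the null-hypothesis probability of the rejection region {≤4} ∪ {≥10}.
Each tail has probability (1 + 14 + 91 + 364 + 1001)/16384; doubling gives α = 2942/16384 = 1471/8192.

1471/8192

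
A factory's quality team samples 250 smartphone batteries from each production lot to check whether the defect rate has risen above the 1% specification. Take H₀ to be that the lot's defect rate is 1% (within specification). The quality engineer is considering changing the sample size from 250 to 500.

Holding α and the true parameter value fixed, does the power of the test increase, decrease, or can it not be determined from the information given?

It increases.

More data shrinks sampling variability; the test statistic under Ha concentrates further from the null value, making rejection more likely.
Since power = 1 − β and β decreases, power increases.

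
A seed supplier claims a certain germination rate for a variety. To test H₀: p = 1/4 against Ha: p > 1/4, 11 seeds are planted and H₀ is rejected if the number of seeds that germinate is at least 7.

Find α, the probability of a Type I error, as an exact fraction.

15857/2097152

The Type I error probability is α = P(K ≥ 7) computed under H₀, where K ~ Binomial(11, 1/4).
Adding the binomial terms for j = 7 through 11 with p = 1/4 yields 15857/2097152.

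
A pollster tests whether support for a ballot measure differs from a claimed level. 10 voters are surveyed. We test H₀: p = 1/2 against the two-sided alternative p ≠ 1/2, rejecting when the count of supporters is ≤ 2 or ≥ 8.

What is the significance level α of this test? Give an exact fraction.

7/64

The significance level is the null-hypothesis probability of the rejection region {≤2} ∪ {≥8}.
By symmetry, α = 2·P(K ≤ 2) = 2·(1 + 10 + 45)/1024 = 112/1024 = 7/64.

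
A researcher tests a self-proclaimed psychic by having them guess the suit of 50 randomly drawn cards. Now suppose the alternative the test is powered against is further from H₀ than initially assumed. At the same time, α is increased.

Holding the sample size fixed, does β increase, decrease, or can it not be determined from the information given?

A bigger departure from H₀ is easier for the test to detect, so it fails to reject less often. With a larger α the critical value moves toward the center, so more of the Ha sampling distribution lies in the rejection region. Both changes push β in the same direction.

It decreases.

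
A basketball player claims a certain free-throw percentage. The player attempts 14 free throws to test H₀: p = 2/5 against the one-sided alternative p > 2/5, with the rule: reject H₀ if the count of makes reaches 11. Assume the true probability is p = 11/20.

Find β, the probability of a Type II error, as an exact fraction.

767413934602409223/819200000000000000

A Type II error is failing to reject when Ha holds: with p = 11/20, β = P(Y ≤ 10).
Summing C(14,j)·(11/20)^j·(9/20)^{14-j} for j = 0..10 gives 767413934602409223/819200000000000000.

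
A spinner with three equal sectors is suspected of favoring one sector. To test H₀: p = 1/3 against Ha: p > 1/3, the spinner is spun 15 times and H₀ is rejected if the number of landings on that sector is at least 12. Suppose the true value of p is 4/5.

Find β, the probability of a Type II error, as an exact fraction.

10737240461/30517578125

Under the alternative p = 4/5, K ~ Binomial(15, 4/5); β is the probability the test does not reject, P(K < 12).
Adding the binomial probabilities P(K=0)+…+P(K=11) at p = 4/5 gives 10737240461/30517578125.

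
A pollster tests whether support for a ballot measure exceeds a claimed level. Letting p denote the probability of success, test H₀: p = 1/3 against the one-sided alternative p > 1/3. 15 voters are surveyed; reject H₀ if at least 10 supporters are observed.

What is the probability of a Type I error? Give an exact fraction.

α = P(reject H₀ | H₀ true) = P(Y ≥ 10 | p = 1/3), with Y ~ Binomial(15, 1/3).
Summing C(15,j)(1/3)^j(2/3)^{15−j} for j = 10,…,15 gives 122027/14348907.

122027/14348907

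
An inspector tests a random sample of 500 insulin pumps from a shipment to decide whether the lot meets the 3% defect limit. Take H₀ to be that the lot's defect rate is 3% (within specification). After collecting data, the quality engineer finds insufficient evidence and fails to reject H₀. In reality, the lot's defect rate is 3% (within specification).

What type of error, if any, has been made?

The test retained a true H₀ — the decision matches the true state.

No error — this is a correct decision.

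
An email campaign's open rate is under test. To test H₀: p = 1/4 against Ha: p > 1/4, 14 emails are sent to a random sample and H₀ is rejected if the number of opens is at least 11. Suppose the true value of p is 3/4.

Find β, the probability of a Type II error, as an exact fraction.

β = P(fail to reject H₀ | Ha true) = P(X ≤ 10 | p = 3/4), X ~ Binomial(14, 3/4).
Adding the binomial probabilities P(X=0)+…+P(X=10) at p = 3/4 gives 64244663/134217728.

64244663/134217728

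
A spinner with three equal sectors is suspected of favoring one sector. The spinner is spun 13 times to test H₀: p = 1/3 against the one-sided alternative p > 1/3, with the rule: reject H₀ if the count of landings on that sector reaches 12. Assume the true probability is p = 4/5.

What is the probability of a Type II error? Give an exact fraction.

935490453/1220703125

A Type II error is failing to reject when Ha holds: with p = 4/5, β = P(S ≤ 11).
Equivalently, β = 1 − P(S ≥ 12) = 935490453/1220703125.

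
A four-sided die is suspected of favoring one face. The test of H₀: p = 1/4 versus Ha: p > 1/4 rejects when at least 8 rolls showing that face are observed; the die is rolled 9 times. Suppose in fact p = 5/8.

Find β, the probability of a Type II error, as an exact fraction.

Under the alternative p = 5/8, S ~ Binomial(9, 5/8); β is the probability the test does not reject, P(S < 8).
Adding the binomial probabilities P(S=0)+…+P(S=7) at p = 5/8 gives 3803679/4194304.

3803679/4194304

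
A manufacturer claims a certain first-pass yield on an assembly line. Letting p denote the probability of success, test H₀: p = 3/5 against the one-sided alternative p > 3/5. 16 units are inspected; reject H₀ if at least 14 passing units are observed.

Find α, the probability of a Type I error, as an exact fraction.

α = P(reject H₀ | H₀ true) = P(Y ≥ 14 | p = 3/5), with Y ~ Binomial(16, 3/5).
Summing C(16,j)(3/5)^j(2/5)^{16−j} for j = 14,…,16 gives 559607373/30517578125.

559607373/30517578125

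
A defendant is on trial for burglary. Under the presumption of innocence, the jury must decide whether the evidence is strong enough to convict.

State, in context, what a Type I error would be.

With the conventional null hypothesis that the defendant is innocent:
A Type I error is rejecting H₀ when H₀ is true.
Here that means convicting the defendant when actually the defendant is innocent.

A Type I error would mean concluding that the defendant is guilty when in fact the defendant is innocent.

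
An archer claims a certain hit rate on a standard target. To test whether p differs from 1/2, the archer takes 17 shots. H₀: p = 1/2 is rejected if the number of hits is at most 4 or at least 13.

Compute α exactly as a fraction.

The significance level is the null-hypothesis probability of the rejection region {≤4} ∪ {≥13}.
The two tails are symmetric, so α = 2·(1 + 17 + 136 + 680 + 2380)/2^17 = 6428/131072 = 1607/32768.

1607/32768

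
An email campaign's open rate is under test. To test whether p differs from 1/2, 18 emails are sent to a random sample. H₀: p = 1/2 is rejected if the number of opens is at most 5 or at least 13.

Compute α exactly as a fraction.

α = P(Y ≤ 5 or Y ≥ 13 | p = 1/2), Y ~ Binomial(18, 1/2).
By symmetry, α = 2·P(Y ≤ 5) = 2·(1 + 18 + 153 + 816 + 3060 + 8568)/262144 = 25232/262144 = 1577/16384.

1577/16384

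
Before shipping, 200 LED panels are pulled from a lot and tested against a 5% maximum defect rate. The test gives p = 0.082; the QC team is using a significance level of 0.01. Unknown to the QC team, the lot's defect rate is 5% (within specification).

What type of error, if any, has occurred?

The conventional null hypothesis is that the lot's defect rate is 5% (within specification).
Since p = 0.082 ≥ α = 0.01, H₀ is not rejected.
H₀ is true (actually the lot's defect rate is 5% (within specification)).
The decision matches the true state — no error.

No error — this is a correct decision.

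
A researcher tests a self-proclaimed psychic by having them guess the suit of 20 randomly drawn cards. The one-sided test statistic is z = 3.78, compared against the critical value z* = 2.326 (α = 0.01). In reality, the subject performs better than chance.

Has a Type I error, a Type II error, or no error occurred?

The conventional null hypothesis is that the subject is guessing at random (p = 1/4).
Since z = 3.78 > z* = 2.326, H₀ is rejected.
H₀ is false (actually the subject performs better than chance).
The decision matches the true state — no error.

Neither — the decision is correct.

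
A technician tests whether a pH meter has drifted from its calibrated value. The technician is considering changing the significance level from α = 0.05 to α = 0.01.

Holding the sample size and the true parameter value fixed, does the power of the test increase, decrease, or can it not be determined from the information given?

It decreases.

Lowering α raises the bar for rejection; under Ha, the test now fails to reject on outcomes it previously would have rejected.
Since power = 1 − β and β increases, power decreases.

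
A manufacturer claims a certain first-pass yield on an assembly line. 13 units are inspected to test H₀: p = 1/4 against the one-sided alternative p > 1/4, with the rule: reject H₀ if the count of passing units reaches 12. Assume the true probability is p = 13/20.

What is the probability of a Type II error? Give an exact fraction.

9937124893407747/10240000000000000

β = P(fail to reject H₀ | Ha true) = P(X ≤ 11 | p = 13/20), X ~ Binomial(13, 13/20).
Equivalently, β = 1 − P(X ≥ 12) = 9937124893407747/10240000000000000.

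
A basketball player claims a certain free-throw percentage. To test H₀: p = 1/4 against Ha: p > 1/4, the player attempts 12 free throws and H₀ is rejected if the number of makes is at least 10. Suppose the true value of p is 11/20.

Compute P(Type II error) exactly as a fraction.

Under the alternative p = 11/20, S ~ Binomial(12, 11/20); β is the probability the test does not reject, P(S < 10).
Summing C(12,j)·(11/20)^j·(9/20)^{12-j} for j = 0..9 gives 784677287856069/819200000000000.

784677287856069/819200000000000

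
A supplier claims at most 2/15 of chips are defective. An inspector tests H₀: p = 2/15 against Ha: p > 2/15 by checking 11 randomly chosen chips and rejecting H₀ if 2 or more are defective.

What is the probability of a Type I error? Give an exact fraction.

Under H₀, K ~ Binomial(11, 2/15); the Type I error rate is P(K ≥ 2).
Via the complement, α = 1 − Σ_{j=0}^{1} C(11,j)(2/15)^j(13/15)^{11-j} = 764941728932/1729951171875.

764941728932/1729951171875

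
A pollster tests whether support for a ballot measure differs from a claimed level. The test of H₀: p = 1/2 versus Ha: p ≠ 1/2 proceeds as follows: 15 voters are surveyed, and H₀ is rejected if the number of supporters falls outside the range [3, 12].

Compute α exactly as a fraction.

121/16384

The significance level is the null-hypothesis probability of the rejection region {≤2} ∪ {≥13}.
Each tail has probability (1 + 15 + 105)/32768; doubling gives α = 242/32768 = 121/16384.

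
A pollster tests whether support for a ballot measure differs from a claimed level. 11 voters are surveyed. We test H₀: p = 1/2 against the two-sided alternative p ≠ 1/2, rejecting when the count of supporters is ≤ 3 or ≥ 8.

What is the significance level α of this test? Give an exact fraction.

The significance level is the null-hypothesis probability of the rejection region {≤3} ∪ {≥8}.
The two tails are symmetric, so α = 2·(1 + 11 + 55 + 165)/2^11 = 464/2048 = 29/128.

29/128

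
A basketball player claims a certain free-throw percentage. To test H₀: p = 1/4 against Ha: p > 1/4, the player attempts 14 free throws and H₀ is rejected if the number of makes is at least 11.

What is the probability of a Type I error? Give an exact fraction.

Under H₀, S ~ Binomial(14, 1/4), and α = P(S ≥ 11).
Summing C(14,j)(1/4)^j(3/4)^{14−j} for j = 11,…,14 gives 5345/134217728.

5345/134217728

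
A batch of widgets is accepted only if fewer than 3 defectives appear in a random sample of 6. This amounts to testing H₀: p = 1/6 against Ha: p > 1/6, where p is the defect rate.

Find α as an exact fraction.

Under H₀, X ~ Binomial(6, 1/6); the Type I error rate is P(X ≥ 3).
Via the complement, α = 1 − Σ_{j=0}^{2} C(6,j)(1/6)^j(5/6)^{6-j} = 1453/23328.

1453/23328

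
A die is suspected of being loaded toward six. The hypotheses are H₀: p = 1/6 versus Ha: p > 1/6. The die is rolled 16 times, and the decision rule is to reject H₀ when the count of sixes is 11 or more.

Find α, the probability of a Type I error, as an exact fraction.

α = P(reject H₀ | H₀ true) = P(X ≥ 11 | p = 1/6), with X ~ Binomial(16, 1/6).
P(X ≥ 11) = Σ_{j=11}^{16} C(16,j)·(1/6)^j·(5/6)^{16-j} = 4953527/940369969152.

4953527/940369969152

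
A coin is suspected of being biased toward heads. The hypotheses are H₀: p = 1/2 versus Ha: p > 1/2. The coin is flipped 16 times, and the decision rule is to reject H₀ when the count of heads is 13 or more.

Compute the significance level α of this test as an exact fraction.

697/65536

α = P(reject H₀ | H₀ true) = P(X ≥ 13 | p = 1/2), with X ~ Binomial(16, 1/2).
That's C(16,13) + C(16,14) + C(16,15) + C(16,16) over 2^16, i.e. (560 + 120 + 16 + 1)/65536 = 697/65536.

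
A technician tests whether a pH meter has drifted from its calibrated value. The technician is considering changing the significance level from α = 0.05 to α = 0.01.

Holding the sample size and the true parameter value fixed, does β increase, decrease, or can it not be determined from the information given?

It increases.

Tightening α shrinks the rejection region. When Ha holds, fewer sample outcomes clear the stricter threshold, so more fall in the acceptance region.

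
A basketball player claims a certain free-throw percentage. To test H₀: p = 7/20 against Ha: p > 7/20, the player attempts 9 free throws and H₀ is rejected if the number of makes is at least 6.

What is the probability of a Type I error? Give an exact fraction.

6859289647/128000000000

The Type I error probability is α = P(K ≥ 6) computed under H₀, where K ~ Binomial(9, 7/20).
Summing C(9,j)(7/20)^j(13/20)^{9−j} for j = 6,…,9 gives 6859289647/128000000000.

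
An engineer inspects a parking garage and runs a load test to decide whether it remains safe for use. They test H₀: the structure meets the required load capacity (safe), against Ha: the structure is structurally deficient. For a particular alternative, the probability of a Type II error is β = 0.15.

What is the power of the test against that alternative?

0.85

Power = 1 − β = 1 − 0.15 = 0.85.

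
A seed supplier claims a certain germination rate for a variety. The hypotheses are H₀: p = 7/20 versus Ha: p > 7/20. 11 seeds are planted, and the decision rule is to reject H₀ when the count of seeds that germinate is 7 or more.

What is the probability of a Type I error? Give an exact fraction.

Under H₀, K ~ Binomial(11, 7/20), and α = P(K ≥ 7).
Summing C(11,j)(7/20)^j(13/20)^{11−j} for j = 7,…,11 gives 1026922708651/20480000000000.

1026922708651/20480000000000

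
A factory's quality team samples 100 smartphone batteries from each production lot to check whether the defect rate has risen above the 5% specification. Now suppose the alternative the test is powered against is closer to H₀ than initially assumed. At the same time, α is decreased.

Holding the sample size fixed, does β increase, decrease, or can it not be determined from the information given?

It increases.

A smaller departure from H₀ means the test statistic under Ha is distributed closer to where it would be under H₀; rejection becomes less likely. Lowering α raises the bar for rejection; under Ha, the test now fails to reject on outcomes it previously would have rejected. Both changes push β in the same direction.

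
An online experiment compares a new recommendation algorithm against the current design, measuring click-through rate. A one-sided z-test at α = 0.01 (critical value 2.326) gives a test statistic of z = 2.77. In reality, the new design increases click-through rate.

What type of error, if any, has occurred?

No error (correct decision).

The conventional null hypothesis is that the new design has no effect on click-through rate.
Since z = 2.77 > z* = 2.326, H₀ is rejected.
H₀ is false (actually the new design increases click-through rate).
The decision matches the true state — no error.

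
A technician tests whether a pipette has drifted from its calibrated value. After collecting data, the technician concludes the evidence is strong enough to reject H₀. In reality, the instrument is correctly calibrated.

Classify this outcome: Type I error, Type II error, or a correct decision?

Type I error

The conventional null hypothesis here is that the instrument is correctly calibrated.
H₀ was rejected, but H₀ is actually true.
Rejecting a true null hypothesis is a Type I error (false positive).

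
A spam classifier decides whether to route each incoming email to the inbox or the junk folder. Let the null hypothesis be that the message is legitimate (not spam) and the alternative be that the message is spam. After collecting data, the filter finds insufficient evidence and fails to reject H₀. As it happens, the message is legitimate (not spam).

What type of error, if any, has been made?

The test retained a true H₀ — the decision matches the true state.

No error (correct decision).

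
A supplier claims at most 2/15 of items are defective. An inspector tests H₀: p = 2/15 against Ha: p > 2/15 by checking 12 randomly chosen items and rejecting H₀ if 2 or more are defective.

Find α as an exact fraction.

α = P(reject H₀ | H₀ true) = P(K ≥ 2 | p = 2/15), K ~ Binomial(12, 2/15).
α = 1 − P(K ≤ 1) = 1 − 66309934579369/129746337890625 = 63436403311256/129746337890625.

63436403311256/129746337890625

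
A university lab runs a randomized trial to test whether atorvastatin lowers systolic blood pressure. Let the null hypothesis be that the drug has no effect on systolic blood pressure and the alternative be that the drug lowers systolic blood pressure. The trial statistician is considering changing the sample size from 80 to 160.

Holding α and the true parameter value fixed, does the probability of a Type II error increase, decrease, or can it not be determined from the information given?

A larger sample reduces the standard error, pulling the sampling distribution under Ha further from the non-rejection region.

It decreases.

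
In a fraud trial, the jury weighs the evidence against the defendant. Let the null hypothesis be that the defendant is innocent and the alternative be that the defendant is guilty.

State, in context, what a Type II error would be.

A Type II error would mean concluding that the defendant is innocent (or at least failing to establish that the defendant is guilty) when in fact the defendant is guilty.

A Type II error is failing to reject H₀ when H₀ is false.
Here that means acquitting the defendant when actually the defendant is guilty.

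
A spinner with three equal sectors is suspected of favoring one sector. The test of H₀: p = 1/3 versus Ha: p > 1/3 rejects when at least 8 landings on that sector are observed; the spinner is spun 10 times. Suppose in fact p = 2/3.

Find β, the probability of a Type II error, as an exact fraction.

13795/19683

A Type II error is failing to reject when Ha holds: with p = 2/3, β = P(Y ≤ 7).
Adding the binomial probabilities P(Y=0)+…+P(Y=7) at p = 2/3 gives 13795/19683.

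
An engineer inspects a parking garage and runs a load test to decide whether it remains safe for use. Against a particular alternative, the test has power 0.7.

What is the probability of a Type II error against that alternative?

Power = 1 − β, so β = 1 − 0.7 = 0.3.

0.3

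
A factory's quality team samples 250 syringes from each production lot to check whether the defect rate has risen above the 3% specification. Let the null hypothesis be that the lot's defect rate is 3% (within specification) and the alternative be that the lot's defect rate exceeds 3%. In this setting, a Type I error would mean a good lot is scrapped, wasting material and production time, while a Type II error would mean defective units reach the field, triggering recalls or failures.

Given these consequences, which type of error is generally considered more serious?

Type II error

The Type II consequence (defective units reach the field, triggering recalls or failures) is more severe than the Type I consequence (a good lot is scrapped, wasting material and production time).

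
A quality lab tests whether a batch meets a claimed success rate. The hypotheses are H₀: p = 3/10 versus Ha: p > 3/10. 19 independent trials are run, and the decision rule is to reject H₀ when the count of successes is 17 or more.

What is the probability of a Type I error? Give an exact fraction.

1134754612281/10000000000000000000

Under H₀, S ~ Binomial(19, 3/10), and α = P(S ≥ 17).
Summing C(19,j)(3/10)^j(7/10)^{19−j} for j = 17,…,19 gives 1134754612281/10000000000000000000.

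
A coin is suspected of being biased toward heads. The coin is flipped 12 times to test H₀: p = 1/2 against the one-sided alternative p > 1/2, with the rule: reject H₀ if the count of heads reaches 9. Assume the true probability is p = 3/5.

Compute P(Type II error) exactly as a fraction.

37825328/48828125

A Type II error is failing to reject when Ha holds: with p = 3/5, β = P(K ≤ 8).
Equivalently, β = 1 − P(K ≥ 9) = 37825328/48828125.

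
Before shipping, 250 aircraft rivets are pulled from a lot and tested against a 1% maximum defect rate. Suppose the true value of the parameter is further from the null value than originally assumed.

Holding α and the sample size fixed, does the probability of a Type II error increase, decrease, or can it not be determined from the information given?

It decreases.

The further the true parameter sits from the null value, the more of the Ha sampling distribution falls in the rejection region.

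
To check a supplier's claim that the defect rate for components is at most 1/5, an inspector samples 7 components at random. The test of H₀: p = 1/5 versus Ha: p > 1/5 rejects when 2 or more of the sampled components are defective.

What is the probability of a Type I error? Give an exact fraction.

33069/78125

Under H₀, K ~ Binomial(7, 1/5); the Type I error rate is P(K ≥ 2).
Computing the lower-tail complement: 1 − 45056/78125 = 33069/78125.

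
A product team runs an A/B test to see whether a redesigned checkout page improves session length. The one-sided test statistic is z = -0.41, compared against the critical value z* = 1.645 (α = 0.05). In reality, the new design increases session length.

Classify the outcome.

Type II error

The conventional null hypothesis is that the new design has no effect on session length.
Since z = -0.41 ≤ z* = 1.645, H₀ is not rejected.
H₀ is false (actually the new design increases session length).
Failing to reject a false H₀ is a Type II error.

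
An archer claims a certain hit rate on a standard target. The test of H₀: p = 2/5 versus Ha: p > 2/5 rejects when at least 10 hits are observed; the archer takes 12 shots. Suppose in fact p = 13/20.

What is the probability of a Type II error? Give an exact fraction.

β = P(fail to reject H₀ | Ha true) = P(K ≤ 9 | p = 13/20), K ~ Binomial(12, 13/20).
Summing C(12,j)·(13/20)^j·(7/20)^{12-j} for j = 0..9 gives 695265215827749/819200000000000.

695265215827749/819200000000000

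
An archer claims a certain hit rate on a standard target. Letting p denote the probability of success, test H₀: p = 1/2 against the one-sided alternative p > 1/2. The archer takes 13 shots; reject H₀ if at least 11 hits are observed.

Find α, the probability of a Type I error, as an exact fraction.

23/2048

α = P(reject H₀ | H₀ true) = P(Y ≥ 11 | p = 1/2), with Y ~ Binomial(13, 1/2).
Summing the upper tail: (78 + 13 + 1) / 2^13 = 92/8192 = 23/2048.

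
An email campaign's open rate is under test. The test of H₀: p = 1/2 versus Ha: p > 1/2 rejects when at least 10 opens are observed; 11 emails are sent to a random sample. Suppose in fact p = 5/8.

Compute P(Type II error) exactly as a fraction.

Under the alternative p = 5/8, Y ~ Binomial(11, 5/8); β is the probability the test does not reject, P(Y < 10).
Summing C(11,j)·(5/8)^j·(3/8)^{11-j} for j = 0..9 gives 4109420421/4294967296.

4109420421/4294967296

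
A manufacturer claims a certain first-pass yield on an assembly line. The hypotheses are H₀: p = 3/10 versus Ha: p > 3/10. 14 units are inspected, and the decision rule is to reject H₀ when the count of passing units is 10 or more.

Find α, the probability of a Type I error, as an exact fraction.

33313260987/20000000000000

The Type I error probability is α = P(Y ≥ 10) computed under H₀, where Y ~ Binomial(14, 3/10).
Summing C(14,j)(3/10)^j(7/10)^{14−j} for j = 10,…,14 gives 33313260987/20000000000000.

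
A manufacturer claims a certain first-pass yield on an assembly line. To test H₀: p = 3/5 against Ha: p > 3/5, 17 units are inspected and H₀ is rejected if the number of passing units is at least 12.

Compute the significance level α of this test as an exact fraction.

The Type I error probability is α = P(Y ≥ 12) computed under H₀, where Y ~ Binomial(17, 3/5).
Adding the binomial terms for j = 12 through 17 with p = 3/5 yields 201363526341/762939453125.

201363526341/762939453125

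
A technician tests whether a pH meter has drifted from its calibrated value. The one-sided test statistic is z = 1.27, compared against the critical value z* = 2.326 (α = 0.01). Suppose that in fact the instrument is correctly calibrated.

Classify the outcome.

No error — this is a correct decision.

The conventional null hypothesis is that the instrument is correctly calibrated.
Since z = 1.27 ≤ z* = 2.326, H₀ is not rejected.
H₀ is true (actually the instrument is correctly calibrated).
The decision matches the true state — no error.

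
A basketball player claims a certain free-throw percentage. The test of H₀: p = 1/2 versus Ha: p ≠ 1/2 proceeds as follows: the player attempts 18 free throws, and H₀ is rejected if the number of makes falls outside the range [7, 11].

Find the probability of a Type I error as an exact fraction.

α = P(K ≤ 6 or K ≥ 12 | p = 1/2), K ~ Binomial(18, 1/2).
By symmetry, α = 2·P(K ≤ 6) = 2·(1 + 18 + 153 + 816 + 3060 + 8568 + 18564)/262144 = 62360/262144 = 7795/32768.

7795/32768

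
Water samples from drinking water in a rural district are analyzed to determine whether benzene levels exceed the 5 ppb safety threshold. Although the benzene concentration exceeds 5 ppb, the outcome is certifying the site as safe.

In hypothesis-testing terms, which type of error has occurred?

Type II error

The null hypothesis here is that the benzene concentration is at or below 5 ppb (safe).
'Certifying the site as safe' corresponds to failing to reject H₀.
H₀ was not rejected but H₀ is false — a Type II error (false negative).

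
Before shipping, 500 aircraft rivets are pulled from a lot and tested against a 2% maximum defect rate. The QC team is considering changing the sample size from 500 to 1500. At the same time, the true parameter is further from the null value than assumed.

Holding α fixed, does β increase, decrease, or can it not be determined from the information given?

It decreases.

Increasing n separates the H₀ and Ha sampling distributions, so under Ha fewer outcomes land in the acceptance region. The further the true parameter sits from the null value, the more of the Ha sampling distribution falls in the rejection region. Both changes push β in the same direction.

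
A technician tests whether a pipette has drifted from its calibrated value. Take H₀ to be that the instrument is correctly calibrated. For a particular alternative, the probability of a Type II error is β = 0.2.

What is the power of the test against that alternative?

Power = 1 − β = 1 − 0.2 = 0.8.

0.8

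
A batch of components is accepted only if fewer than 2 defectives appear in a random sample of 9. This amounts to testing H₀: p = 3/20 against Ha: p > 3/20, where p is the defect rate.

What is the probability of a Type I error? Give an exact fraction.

51266668149/128000000000

Under H₀, K ~ Binomial(9, 3/20); the Type I error rate is P(K ≥ 2).
Via the complement, α = 1 − Σ_{j=0}^{1} C(9,j)(3/20)^j(17/20)^{9-j} = 51266668149/128000000000.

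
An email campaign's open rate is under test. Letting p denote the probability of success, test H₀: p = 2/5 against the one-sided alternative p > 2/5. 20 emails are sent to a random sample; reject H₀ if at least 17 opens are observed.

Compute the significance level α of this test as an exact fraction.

The Type I error probability is α = P(Y ≥ 17) computed under H₀, where Y ~ Binomial(20, 2/5).
P(Y ≥ 17) = Σ_{j=17}^{20} C(20,j)·(2/5)^j·(3/5)^{20-j} = 4515168256/95367431640625.

4515168256/95367431640625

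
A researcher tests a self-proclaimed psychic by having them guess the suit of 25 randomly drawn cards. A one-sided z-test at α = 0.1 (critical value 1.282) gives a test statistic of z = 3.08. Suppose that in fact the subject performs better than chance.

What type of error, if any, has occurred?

Neither — the decision is correct.

The conventional null hypothesis is that the subject is guessing at random (p = 1/4).
Since z = 3.08 > z* = 1.282, H₀ is rejected.
H₀ is false (actually the subject performs better than chance).
The decision matches the true state — no error.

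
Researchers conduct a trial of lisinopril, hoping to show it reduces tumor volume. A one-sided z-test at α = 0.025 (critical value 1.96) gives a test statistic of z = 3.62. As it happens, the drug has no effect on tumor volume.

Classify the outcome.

The conventional null hypothesis is that the drug has no effect on tumor volume.
Since z = 3.62 > z* = 1.96, H₀ is rejected.
H₀ is true (actually the drug has no effect on tumor volume).
Rejecting a true H₀ is a Type I error.

Type I error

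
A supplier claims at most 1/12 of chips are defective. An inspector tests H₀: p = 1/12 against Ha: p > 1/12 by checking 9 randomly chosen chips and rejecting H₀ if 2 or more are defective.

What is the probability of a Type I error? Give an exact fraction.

α = P(reject H₀ | H₀ true) = P(S ≥ 2 | p = 1/12), S ~ Binomial(9, 1/12).
Via the complement, α = 1 − Σ_{j=0}^{1} C(9,j)(1/12)^j(11/12)^{9-j} = 218150683/1289945088.

218150683/1289945088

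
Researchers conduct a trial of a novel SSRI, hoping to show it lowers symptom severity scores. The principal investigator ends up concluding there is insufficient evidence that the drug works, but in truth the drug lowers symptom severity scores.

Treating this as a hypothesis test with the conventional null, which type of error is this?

The null hypothesis here is that the drug has no effect on symptom severity scores.
'Concluding there is insufficient evidence that the drug works' corresponds to failing to reject H₀.
H₀ was not rejected but H₀ is false — a Type II error (false negative).

Type II error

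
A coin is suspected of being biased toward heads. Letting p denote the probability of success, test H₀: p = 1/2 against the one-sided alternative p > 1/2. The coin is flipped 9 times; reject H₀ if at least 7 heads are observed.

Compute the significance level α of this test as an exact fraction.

α = P(reject H₀ | H₀ true) = P(Y ≥ 7 | p = 1/2), with Y ~ Binomial(9, 1/2).
That's C(9,7) + C(9,8) + C(9,9) over 2^9, i.e. (36 + 9 + 1)/512 = 46/512 = 23/256.

23/256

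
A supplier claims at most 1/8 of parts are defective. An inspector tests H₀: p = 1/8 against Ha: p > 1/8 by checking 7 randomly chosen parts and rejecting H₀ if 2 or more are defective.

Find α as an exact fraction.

225033/1048576

α = P(reject H₀ | H₀ true) = P(X ≥ 2 | p = 1/8), X ~ Binomial(7, 1/8).
α = 1 − P(X ≤ 1) = 1 − 823543/1048576 = 225033/1048576.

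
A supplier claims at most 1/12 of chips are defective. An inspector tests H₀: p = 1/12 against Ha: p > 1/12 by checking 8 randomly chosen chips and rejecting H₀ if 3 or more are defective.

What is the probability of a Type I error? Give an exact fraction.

3373913/143327232

Under H₀, K ~ Binomial(8, 1/12); the Type I error rate is P(K ≥ 3).
Computing the lower-tail complement: 1 − 139953319/143327232 = 3373913/143327232.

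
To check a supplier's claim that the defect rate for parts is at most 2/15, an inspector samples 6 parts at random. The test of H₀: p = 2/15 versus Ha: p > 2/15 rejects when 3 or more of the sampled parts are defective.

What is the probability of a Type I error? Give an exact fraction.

α = P(reject H₀ | H₀ true) = P(Y ≥ 3 | p = 2/15), Y ~ Binomial(6, 2/15).
α = 1 − P(Y ≤ 2) = 1 − 2199197/2278125 = 78928/2278125.

78928/2278125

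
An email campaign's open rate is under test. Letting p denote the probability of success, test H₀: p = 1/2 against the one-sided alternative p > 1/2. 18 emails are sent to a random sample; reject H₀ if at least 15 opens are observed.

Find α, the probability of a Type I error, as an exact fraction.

247/65536

Under H₀, S ~ Binomial(18, 1/2), and α = P(S ≥ 15).
P(S ≥ 15) = [C(18,15) + C(18,16) + C(18,17) + C(18,18)] / 2^18 = (816 + 153 + 18 + 1) / 262144 = 988/262144 = 247/65536.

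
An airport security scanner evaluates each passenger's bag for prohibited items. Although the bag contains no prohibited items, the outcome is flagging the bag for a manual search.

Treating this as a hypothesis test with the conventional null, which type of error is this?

Type I error

The null hypothesis here is that the bag contains no prohibited items.
'Flagging the bag for a manual search' corresponds to rejecting H₀.
H₀ was rejected but H₀ is true — a Type I error (false positive).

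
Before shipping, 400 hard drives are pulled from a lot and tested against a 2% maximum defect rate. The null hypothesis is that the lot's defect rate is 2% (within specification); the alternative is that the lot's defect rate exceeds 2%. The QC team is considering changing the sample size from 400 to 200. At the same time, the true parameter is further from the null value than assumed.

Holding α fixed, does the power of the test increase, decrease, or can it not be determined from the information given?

Cannot be determined from the information given.

The first change alone would make β increase; the second alone would make β decrease. Which effect dominates depends on the magnitudes, which are not given.
Since power = 1 − β, the effect on power is likewise indeterminate.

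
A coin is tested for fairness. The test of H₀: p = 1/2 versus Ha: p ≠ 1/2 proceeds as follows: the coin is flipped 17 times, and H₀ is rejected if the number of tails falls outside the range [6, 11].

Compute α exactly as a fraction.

The significance level is the null-hypothesis probability of the rejection region {≤5} ∪ {≥12}.
By symmetry, α = 2·P(K ≤ 5) = 2·(1 + 17 + 136 + 680 + 2380 + 6188)/131072 = 18804/131072 = 4701/32768.

4701/32768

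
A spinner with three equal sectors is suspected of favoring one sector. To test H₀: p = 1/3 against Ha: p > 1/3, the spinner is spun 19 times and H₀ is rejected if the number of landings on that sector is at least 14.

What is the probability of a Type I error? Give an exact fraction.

Under H₀, Y ~ Binomial(19, 1/3), and α = P(Y ≥ 14).
Adding the binomial terms for j = 14 through 19 with p = 1/3 yields 147529/387420489.

147529/387420489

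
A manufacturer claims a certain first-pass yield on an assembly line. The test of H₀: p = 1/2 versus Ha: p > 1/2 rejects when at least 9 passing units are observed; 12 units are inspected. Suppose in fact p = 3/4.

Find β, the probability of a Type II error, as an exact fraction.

A Type II error is failing to reject when Ha holds: with p = 3/4, β = P(S ≤ 8).
Equivalently, β = 1 − P(S ≥ 9) = 5892517/16777216.

5892517/16777216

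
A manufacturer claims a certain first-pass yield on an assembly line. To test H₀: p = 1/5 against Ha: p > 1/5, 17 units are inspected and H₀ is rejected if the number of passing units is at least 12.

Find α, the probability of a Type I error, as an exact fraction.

6991557/762939453125

The Type I error probability is α = P(Y ≥ 12) computed under H₀, where Y ~ Binomial(17, 1/5).
P(Y ≥ 12) = Σ_{j=12}^{17} C(17,j)·(1/5)^j·(4/5)^{17-j} = 6991557/762939453125.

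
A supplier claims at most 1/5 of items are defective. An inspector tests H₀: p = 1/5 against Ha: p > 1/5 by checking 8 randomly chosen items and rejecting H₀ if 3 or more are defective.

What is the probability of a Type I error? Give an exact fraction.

The significance level is the probability, assuming p = 1/5, of seeing 3 or more defectives in 8 draws.
Via the complement, α = 1 − Σ_{j=0}^{2} C(8,j)(1/5)^j(4/5)^{8-j} = 79329/390625.

79329/390625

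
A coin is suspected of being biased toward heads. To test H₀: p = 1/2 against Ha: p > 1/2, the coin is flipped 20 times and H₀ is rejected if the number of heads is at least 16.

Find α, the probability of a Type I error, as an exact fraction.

1549/262144

The Type I error probability is α = P(X ≥ 16) computed under H₀, where X ~ Binomial(20, 1/2).
That's C(20,16) + C(20,17) + C(20,18) + C(20,19) + C(20,20) over 2^20, i.e. (4845 + 1140 + 190 + 20 + 1)/1048576 = 6196/1048576 = 1549/262144.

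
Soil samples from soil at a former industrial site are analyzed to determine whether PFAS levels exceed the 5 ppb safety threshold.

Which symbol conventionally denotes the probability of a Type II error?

P(Type II error) = P(fail to reject H₀ | H₀ false) = β.

β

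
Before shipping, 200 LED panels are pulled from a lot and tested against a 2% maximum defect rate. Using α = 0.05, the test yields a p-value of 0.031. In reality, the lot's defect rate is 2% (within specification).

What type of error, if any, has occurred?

The conventional null hypothesis is that the lot's defect rate is 2% (within specification).
Since p = 0.031 < α = 0.05, H₀ is rejected.
H₀ is true (actually the lot's defect rate is 2% (within specification)).
Rejecting a true H₀ is a Type I error.

Type I error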